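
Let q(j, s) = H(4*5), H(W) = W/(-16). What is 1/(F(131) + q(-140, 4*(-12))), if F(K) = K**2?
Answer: 4/68639 ≈ 5.8276e-5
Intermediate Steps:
H(W) = -W/16 (H(W) = W*(-1/16) = -W/16)
q(j, s) = -5/4
1/(F(131) + q(-140, 4*(-12))) = 1/(131**2 - 5/4) = 1/(17161 - 5/4) = 1/(68639/4) = 4/68639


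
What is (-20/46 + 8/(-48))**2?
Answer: 6889/19044 ≈ 0.36174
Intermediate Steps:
(-20/46 + 8/(-48))**2 = (-20*1/46 + 8*(-1/48))**2 = (-10/23 - 1/6)**2 = (-83/138)**2 = 6889/19044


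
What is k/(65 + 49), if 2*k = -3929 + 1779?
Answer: -1075/114 ≈ -9.4298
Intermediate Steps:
k = -1075 (k = (-3929 + 1779)/2 = (1/2)*(-2150) = -1075)
k/(65 + 49) = -1075/(65 + 49) = -1075/114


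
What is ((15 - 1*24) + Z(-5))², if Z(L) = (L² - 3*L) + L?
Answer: 676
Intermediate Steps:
Z(L) = L² - 2*L
((15 - 1*24) + Z(-5))² = ((15 - 1*24) - 5*(-2 - 5))² = ((15 - 24) - 5*(-7))² = (-9 + 35)² = 26² = 676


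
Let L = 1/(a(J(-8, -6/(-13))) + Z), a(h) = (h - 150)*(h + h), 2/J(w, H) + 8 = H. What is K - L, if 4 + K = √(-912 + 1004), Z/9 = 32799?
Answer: -2835782517/708945029 + 2*√23 ≈ 5.5917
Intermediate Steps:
J(w, H) = 2/(-8 + H)
Z = 295191 (Z = 9*32799 = 295191)
a(h) = 2*h*(-150 + h) (a(h) = (-150 + h)*(2*h) = 2*h*(-150 + h))
L = 2401/708945029 (L = 1/(2*(2/(-8 - 6/(-13)))*(-150 + 2/(-8 - 6/(-13))) + 295191) = 1/(2*(2/(-8 - 6*(-1/13)))*(-150 + 2/(-8 - 6*(-1/13))) + 295191) = 1/(2*(2/(-8 + 6/13))*(-150 + 2/(-8 + 6/13)) + 295191) = 1/(2*(2/(-98/13))*(-150 + 2/(-98/13)) + 295191) = 1/(2*(2*(-13/98))*(-150 + 2*(-13/98)) + 295191) = 1/(2*(-13/49)*(-150 - 13/49) + 295191) = 1/(2*(-13/49)*(-7363/49) + 295191) = 1/(191438/2401 + 295191) = 1/(708945029/2401) = 2401/708945029 ≈ 3.3867e-6)
K = -4 + 2*√23 (K = -4 + √(-912 + 1004) = -4 + √92 = -4 + 2*√23 ≈ 5.5917)
K - L = (-4 + 2*√23) - 1*2401/708945029 = (-4 + 2*√23) - 2401/708945029 = -2835782517/708945029 + 2*√23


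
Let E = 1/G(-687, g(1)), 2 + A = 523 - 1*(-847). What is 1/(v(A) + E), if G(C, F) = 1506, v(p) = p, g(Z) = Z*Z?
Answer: 1506/2060209 ≈ 0.00073099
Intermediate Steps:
A = 1368 (A = -2 + (523 - 1*(-847)) = -2 + (523 + 847) = -2 + 1370 = 1368)
g(Z) = Z²
E = 1/1506 ≈ 0.00066401
1/(v(A) + E) = 1/(1368 + 1/1506) = 1/(2060209/1506) = 1506/2060209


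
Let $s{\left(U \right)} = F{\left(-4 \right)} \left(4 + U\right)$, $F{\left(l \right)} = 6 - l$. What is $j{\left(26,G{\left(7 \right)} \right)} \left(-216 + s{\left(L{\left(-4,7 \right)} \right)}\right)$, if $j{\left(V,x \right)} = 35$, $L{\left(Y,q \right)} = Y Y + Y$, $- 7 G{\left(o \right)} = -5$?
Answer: $-1960$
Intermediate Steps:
$G{\left(o \right)} = \frac{5}{7}$ ($G{\left(o \right)} = \left(- \frac{1}{7}\right) \left(-5\right) = \frac{5}{7}$)
$L{\left(Y,q \right)} = Y + Y^{2}$ ($L{\left(Y,q \right)} = Y^{2} + Y = Y + Y^{2}$)
$s{\left(U \right)} = 40 + 10 U$ ($s{\left(U \right)} = \left(6 - -4\right) \left(4 + U\right) = \left(6 + 4\right) \left(4 + U\right) = 10 \left(4 + U\right) = 40 + 10 U$)
$j{\left(26,G{\left(7 \right)} \right)} \left(-216 + s{\left(L{\left(-4,7 \right)} \right)}\right) = 35 \left(-216 + \left(40 + 10 \left(- 4 \left(1 - 4\right)\right)\right)\right) = 35 \left(-216 + \left(40 + 10 \left(\left(-4\right) \left(-3\right)\right)\right)\right) = 35 \left(-216 + \left(40 + 10 \cdot 12\right)\right) = 35 \left(-216 + \left(40 + 120\right)\right) = 35 \left(-216 + 160\right) = 35 \left(-56\right) = -1960$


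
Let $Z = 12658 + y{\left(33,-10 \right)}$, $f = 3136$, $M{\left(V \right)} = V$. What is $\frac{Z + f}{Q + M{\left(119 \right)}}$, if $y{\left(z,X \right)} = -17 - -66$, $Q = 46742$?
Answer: $\frac{15843}{46861} \approx 0.33809$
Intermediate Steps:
$y{\left(z,X \right)} = 49$ ($y{\left(z,X \right)} = -17 + 66 = 49$)
$Z = 12707$ ($Z = 12658 + 49 = 12707$)
$\frac{Z + f}{Q + M{\left(119 \right)}} = \frac{12707 + 3136}{46742 + 119} = \frac{15843}{46861}$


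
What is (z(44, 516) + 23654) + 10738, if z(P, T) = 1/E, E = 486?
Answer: 16714513/486 ≈ 34392.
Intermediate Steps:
z(P, T) = 1/486
(z(44, 516) + 23654) + 10738 = (1/486 + 23654) + 10738 = 11495845/486 + 10738 = 16714513/486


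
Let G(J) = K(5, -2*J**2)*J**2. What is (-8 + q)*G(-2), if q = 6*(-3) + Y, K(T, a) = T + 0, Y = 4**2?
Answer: -200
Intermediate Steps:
Y = 16
K(T, a) = T
q = -2 (q = 6*(-3) + 16 = -18 + 16 = -2)
G(J) = 5*J**2
(-8 + q)*G(-2) = (-8 - 2)*(5*(-2)**2) = -50*4 = -10*20 = -200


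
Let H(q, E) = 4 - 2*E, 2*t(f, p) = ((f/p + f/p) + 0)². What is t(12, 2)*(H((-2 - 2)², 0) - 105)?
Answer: -7272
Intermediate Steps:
t(f, p) = 2*f²/p² (t(f, p) = ((f/p + f/p) + 0)²/2 = (2*f/p + 0)²/2 = (2*f/p)²/2 = (4*f²/p²)/2 = 2*f²/p²)
t(12, 2)*(H((-2 - 2)², 0) - 105) = (2*12²/2²)*((4 - 2*0) - 105) = (2*144*(¼))*((4 + 0) - 105) = 72*(4 - 105) = 72*(-101) = -7272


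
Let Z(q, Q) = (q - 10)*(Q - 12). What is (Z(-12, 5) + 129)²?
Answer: 80089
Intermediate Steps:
Z(q, Q) = (-12 + Q)*(-10 + q) (Z(q, Q) = (-10 + q)*(-12 + Q) = (-12 + Q)*(-10 + q))
(Z(-12, 5) + 129)² = ((120 - 12*(-12) - 10*5 + 5*(-12)) + 129)² = ((120 + 144 - 50 - 60) + 129)² = (154 + 129)² = 283² = 80089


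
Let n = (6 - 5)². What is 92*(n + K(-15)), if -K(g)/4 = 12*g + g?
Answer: 71852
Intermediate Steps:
K(g) = -52*g (K(g) = -4*(12*g + g) = -52*g)
n = 1 (n = 1² = 1)
92*(n + K(-15)) = 92*(1 - 52*(-15)) = 92*(1 + 780) = 92*781 = 71852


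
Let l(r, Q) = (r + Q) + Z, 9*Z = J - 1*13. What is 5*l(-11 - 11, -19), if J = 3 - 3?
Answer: -1910/9 ≈ -212.22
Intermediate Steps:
J = 0
Z = -13/9 (Z = (0 - 1*13)/9 = (0 - 13)/9 = (⅑)*(-13) = -13/9 ≈ -1.4444)
l(r, Q) = -13/9 + Q + r (l(r, Q) = (r + Q) - 13/9 = (Q + r) - 13/9 = -13/9 + Q + r)
5*l(-11 - 11, -19) = 5*(-13/9 - 19 + (-11 - 11)) = 5*(-13/9 - 19 - 22) = 5*(-382/9) = -1910/9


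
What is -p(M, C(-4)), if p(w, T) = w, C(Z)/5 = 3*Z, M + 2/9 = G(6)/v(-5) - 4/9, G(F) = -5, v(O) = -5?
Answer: -1/3 ≈ -0.33333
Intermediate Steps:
M = 1/3 (M = -2/9 + (-5/(-5) - 4/9) = -2/9 + (-5*(-1/5) - 4*1/9) = -2/9 + (1 - 4/9) = -2/9 + 5/9 = 1/3 ≈ 0.33333)
C(Z) = 15*Z (C(Z) = 5*(3*Z) = 15*Z)
-p(M, C(-4)) = -1*1/3 = -1/3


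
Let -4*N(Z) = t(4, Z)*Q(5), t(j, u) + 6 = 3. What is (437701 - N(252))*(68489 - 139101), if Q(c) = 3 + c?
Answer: -30906519340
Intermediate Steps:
t(j, u) = -3 (t(j, u) = -6 + 3 = -3)
N(Z) = 6 (N(Z) = -(-3)*(3 + 5)/4 = -(-3)*8/4 = -¼*(-24) = 6)
(437701 - N(252))*(68489 - 139101) = (437701 - 1*6)*(68489 - 139101) = (437701 - 6)*(-70612) = 437695*(-70612) = -30906519340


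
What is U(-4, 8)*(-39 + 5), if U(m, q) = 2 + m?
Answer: 68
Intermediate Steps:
U(-4, 8)*(-39 + 5) = (2 - 4)*(-39 + 5) = -2*(-34) = 68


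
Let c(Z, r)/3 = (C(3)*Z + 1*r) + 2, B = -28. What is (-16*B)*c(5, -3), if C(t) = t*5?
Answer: 99456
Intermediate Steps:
C(t) = 5*t
c(Z, r) = 6 + 3*r + 45*Z (c(Z, r) = 3*(((5*3)*Z + 1*r) + 2) = 3*((15*Z + r) + 2) = 3*((r + 15*Z) + 2) = 3*(2 + r + 15*Z) = 6 + 3*r + 45*Z)
(-16*B)*c(5, -3) = (-16*(-28))*(6 + 3*(-3) + 45*5) = 448*(6 - 9 + 225) = 448*222 = 99456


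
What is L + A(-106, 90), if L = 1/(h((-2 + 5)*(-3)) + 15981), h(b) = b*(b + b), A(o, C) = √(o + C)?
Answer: 1/16143 + 4*I ≈ 6.1946e-5 + 4.0*I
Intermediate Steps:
A(o, C) = √(C + o)
h(b) = 2*b² (h(b) = b*(2*b) = 2*b²)
L = 1/16143 (L = 1/(2*((-2 + 5)*(-3))² + 15981) = 1/(2*(3*(-3))² + 15981) = 1/(2*(-9)² + 15981) = 1/(2*81 + 15981) = 1/(162 + 15981) = 1/16143 ≈ 6.1946e-5)
L + A(-106, 90) = 1/16143 + √(90 - 106) = 1/16143 + √(-16) = 1/16143 + 4*I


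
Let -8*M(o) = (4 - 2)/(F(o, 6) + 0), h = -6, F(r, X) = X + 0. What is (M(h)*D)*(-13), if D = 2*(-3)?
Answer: -13/4 ≈ -3.2500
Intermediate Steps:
F(r, X) = X
M(o) = -1/24 (M(o) = -(4 - 2)/(8*(6 + 0)) = -1/(4*6) = -⅛*⅓ = -1/24)
D = -6
(M(h)*D)*(-13) = -1/24*(-6)*(-13) = (¼)*(-13) = -13/4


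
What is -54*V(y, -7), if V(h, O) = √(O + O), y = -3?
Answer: -54*I*√14 ≈ -202.05*I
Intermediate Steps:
V(h, O) = √2*√O (V(h, O) = √(2*O) = √2*√O)
-54*V(y, -7) = -54*√2*√(-7) = -54*√2*I*√7 = -54*I*√14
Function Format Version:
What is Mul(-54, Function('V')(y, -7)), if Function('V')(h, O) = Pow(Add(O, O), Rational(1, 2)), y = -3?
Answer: Mul(-54, I, Pow(14, Rational(1, 2))) ≈ Mul(-202.05, I)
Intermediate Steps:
Function('V')(h, O) = Mul(Pow(2, Rational(1, 2)), Pow(O, Rational(1, 2))) (Function('V')(h, O) = Pow(Mul(2, O), Rational(1, 2)) = Mul(Pow(2, Rational(1, 2)), Pow(O, Rational(1, 2))))
Mul(-54, Function('V')(y, -7)) = Mul(-54, Mul(Pow(2, Rational(1, 2)), Pow(-7, Rational(1, 2)))) = Mul(-54, Mul(Pow(2, Rational(1, 2)), Mul(I, Pow(7, Rational(1, 2))))) = Mul(-54, Mul(I, Pow(14, Rational(1, 2)))) = Mul(-54, I, Pow(14, Rational(1, 2)))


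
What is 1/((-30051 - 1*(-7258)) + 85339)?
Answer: 1/62546 ≈ 1.5988e-5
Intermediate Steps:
1/((-30051 - 1*(-7258)) + 85339) = 1/((-30051 + 7258) + 85339) = 1/(-22793 + 85339) = 1/62546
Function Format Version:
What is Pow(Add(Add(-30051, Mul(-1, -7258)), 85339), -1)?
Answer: Rational(1, 62546) ≈ 1.5988e-5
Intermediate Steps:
Pow(Add(Add(-30051, Mul(-1, -7258)), 85339), -1) = Pow(Add(Add(-30051, 7258), 85339), -1) = Pow(Add(-22793, 85339), -1) = Pow(62546, -1) = Rational(1, 62546)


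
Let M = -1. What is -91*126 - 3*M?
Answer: -11463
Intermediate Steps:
-91*126 - 3*M = -91*126 - 3*(-1) = -11466 + 3 = -11463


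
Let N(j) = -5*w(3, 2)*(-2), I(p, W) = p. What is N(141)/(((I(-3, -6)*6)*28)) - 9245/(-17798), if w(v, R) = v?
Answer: 343795/747516 ≈ 0.45992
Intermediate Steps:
N(j) = 30 (N(j) = -5*3*(-2) = -15*(-2) = 30)
N(141)/(((I(-3, -6)*6)*28)) - 9245/(-17798) = 30/((-3*6*28)) - 9245/(-17798) = 30/((-18*28)) - 9245*(-1/17798) = 30/(-504) + 9245/17798 = 30*(-1/504) + 9245/17798 = -5/84 + 9245/17798 = 343795/747516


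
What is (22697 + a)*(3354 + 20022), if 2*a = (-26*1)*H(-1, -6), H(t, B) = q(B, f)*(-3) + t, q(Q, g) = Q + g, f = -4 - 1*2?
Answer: 519928992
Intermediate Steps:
f = -6 (f = -4 - 2 = -6)
H(t, B) = 18 + t - 3*B (H(t, B) = (B - 6)*(-3) + t = (-6 + B)*(-3) + t = (18 - 3*B) + t = 18 + t - 3*B)
a = -455 (a = ((-26*1)*(18 - 1 - 3*(-6)))/2 = (-26*(18 - 1 + 18))/2 = (-26*35)/2 = (½)*(-910) = -455)
(22697 + a)*(3354 + 20022) = (22697 - 455)*(3354 + 20022) = 22242*23376 = 519928992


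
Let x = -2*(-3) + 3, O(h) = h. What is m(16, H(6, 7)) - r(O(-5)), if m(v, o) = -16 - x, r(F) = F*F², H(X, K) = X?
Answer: 100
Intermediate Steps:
r(F) = F³
x = 9 (x = 6 + 3 = 9)
m(v, o) = -25 (m(v, o) = -16 - 1*9 = -16 - 9 = -25)
m(16, H(6, 7)) - r(O(-5)) = -25 - 1*(-5)³ = -25 - 1*(-125) = -25 + 125 = 100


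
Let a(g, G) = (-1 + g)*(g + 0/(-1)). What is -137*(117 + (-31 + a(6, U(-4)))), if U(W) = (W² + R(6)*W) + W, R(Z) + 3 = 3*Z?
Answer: -15892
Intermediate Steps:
R(Z) = -3 + 3*Z
U(W) = W² + 16*W (U(W) = (W² + (-3 + 3*6)*W) + W = (W² + (-3 + 18)*W) + W = (W² + 15*W) + W = W² + 16*W)
a(g, G) = g*(-1 + g) (a(g, G) = (-1 + g)*(g + 0*(-1)) = (-1 + g)*(g + 0) = (-1 + g)*g = g*(-1 + g))
-137*(117 + (-31 + a(6, U(-4)))) = -137*(117 + (-31 + 6*(-1 + 6))) = -137*(117 + (-31 + 6*5)) = -137*(117 + (-31 + 30)) = -137*(117 - 1) = -137*116 = -15892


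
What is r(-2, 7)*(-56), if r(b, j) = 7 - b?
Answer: -504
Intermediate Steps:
r(-2, 7)*(-56) = (7 - 1*(-2))*(-56) = (7 + 2)*(-56) = 9*(-56) = -504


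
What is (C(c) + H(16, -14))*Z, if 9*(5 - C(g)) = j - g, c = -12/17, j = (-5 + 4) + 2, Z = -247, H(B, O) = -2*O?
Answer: -1239940/153 ≈ -8104.2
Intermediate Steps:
j = 1 (j = -1 + 2 = 1)
c = -12/17 (c = -12*1/17 = -12/17 ≈ -0.70588)
C(g) = 44/9 + g/9 (C(g) = 5 - (1 - g)/9 = 5 + (-⅑ + g/9) = 44/9 + g/9)
(C(c) + H(16, -14))*Z = ((44/9 + (⅑)*(-12/17)) - 2*(-14))*(-247) = ((44/9 - 4/51) + 28)*(-247) = (736/153 + 28)*(-247) = (5020/153)*(-247) = -1239940/153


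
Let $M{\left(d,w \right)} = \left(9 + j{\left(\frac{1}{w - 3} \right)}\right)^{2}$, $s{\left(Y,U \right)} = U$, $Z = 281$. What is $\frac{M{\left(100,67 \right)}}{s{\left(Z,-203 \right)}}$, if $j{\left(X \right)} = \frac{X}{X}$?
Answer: $- \frac{100}{203} \approx -0.49261$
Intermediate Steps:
$j{\left(X \right)} = 1$
$M{\left(d,w \right)} = 100$ ($M{\left(d,w \right)} = \left(9 + 1\right)^{2} = 10^{2} = 100$)
$\frac{M{\left(100,67 \right)}}{s{\left(Z,-203 \right)}} = \frac{100}{-203} = 100 \left(- \frac{1}{203}\right) = - \frac{100}{203}$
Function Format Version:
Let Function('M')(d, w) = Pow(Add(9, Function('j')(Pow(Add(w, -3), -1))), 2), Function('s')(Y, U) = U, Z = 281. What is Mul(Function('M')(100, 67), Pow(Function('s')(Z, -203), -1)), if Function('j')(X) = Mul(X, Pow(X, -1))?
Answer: Rational(-100, 203) ≈ -0.49261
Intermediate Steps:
Function('j')(X) = 1
Function('M')(d, w) = 100 (Function('M')(d, w) = Pow(Add(9, 1), 2) = Pow(10, 2) = 100)
Mul(Function('M')(100, 67), Pow(Function('s')(Z, -203), -1)) = Mul(100, Pow(-203, -1)) = Mul(100, Rational(-1, 203)) = Rational(-100, 203)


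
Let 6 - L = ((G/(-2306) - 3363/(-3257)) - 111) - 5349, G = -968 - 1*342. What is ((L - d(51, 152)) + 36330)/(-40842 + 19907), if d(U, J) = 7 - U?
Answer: -157116619766/78617645135 ≈ -1.9985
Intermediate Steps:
G = -1310 (G = -968 - 342 = -1310)
L = 20520573712/3755321 (L = 6 - (((-1310/(-2306) - 3363/(-3257)) - 111) - 5349) = 6 - (((-1310*(-1/2306) - 3363*(-1/3257)) - 111) - 5349) = 6 - (((655/1153 + 3363/3257) - 111) - 5349) = 6 - ((6010874/3755321 - 111) - 5349) = 6 - (-410829757/3755321 - 5349) = 6 - 1*(-20498041786/3755321) = 6 + 20498041786/3755321 = 20520573712/3755321 ≈ 5464.4)
((L - d(51, 152)) + 36330)/(-40842 + 19907) = ((20520573712/3755321 - (7 - 1*51)) + 36330)/(-40842 + 19907) = ((20520573712/3755321 - (7 - 51)) + 36330)/(-20935) = ((20520573712/3755321 - 1*(-44)) + 36330)*(-1/20935) = ((20520573712/3755321 + 44) + 36330)*(-1/20935) = (20685807836/3755321 + 36330)*(-1/20935) = (157116619766/3755321)*(-1/20935) = -157116619766/78617645135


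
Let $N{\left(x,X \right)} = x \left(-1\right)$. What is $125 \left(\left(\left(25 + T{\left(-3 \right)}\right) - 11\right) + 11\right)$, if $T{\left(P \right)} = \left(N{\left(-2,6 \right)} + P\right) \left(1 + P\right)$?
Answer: $3375$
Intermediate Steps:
$N{\left(x,X \right)} = - x$
$T{\left(P \right)} = \left(1 + P\right) \left(2 + P\right)$ ($T{\left(P \right)} = \left(\left(-1\right) \left(-2\right) + P\right) \left(1 + P\right) = \left(2 + P\right) \left(1 + P\right) = \left(1 + P\right) \left(2 + P\right)$)
$125 \left(\left(\left(25 + T{\left(-3 \right)}\right) - 11\right) + 11\right) = 125 \left(\left(\left(25 + \left(2 + \left(-3\right)^{2} + 3 \left(-3\right)\right)\right) - 11\right) + 11\right) = 125 \left(\left(\left(25 + \left(2 + 9 - 9\right)\right) - 11\right) + 11\right) = 125 \left(\left(\left(25 + 2\right) - 11\right) + 11\right) = 125 \left(\left(27 - 11\right) + 11\right) = 125 \left(16 + 11\right) = 125 \cdot 27 = 3375$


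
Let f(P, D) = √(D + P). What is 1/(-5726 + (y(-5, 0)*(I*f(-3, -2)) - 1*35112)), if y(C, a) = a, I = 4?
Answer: -1/40838 ≈ -2.4487e-5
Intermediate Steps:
1/(-5726 + (y(-5, 0)*(I*f(-3, -2)) - 1*35112)) = 1/(-5726 + (0*(4*√(-2 - 3)) - 1*35112)) = 1/(-5726 + (0*(4*√(-5)) - 35112)) = 1/(-5726 + (0*(4*(I*√5)) - 35112)) = 1/(-5726 + (0*(4*I*√5) - 35112)) = 1/(-5726 + (0 - 35112)) = 1/(-5726 - 35112) = 1/(-40838) = -1/40838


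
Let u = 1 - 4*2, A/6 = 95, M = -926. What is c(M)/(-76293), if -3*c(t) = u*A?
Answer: -190/10899 ≈ -0.017433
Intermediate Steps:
A = 570 (A = 6*95 = 570)
u = -7 (u = 1 - 8 = -7)
c(t) = 1330 (c(t) = -(-7)*570/3 = -⅓*(-3990) = 1330)
c(M)/(-76293) = 1330/(-76293) = 1330*(-1/76293) = -190/10899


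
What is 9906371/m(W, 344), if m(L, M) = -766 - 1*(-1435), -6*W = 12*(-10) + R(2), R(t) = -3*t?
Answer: 9906371/669 ≈ 14808.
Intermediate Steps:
W = 21 (W = -(12*(-10) - 3*2)/6 = -(-120 - 6)/6 = -1/6*(-126) = 21)
m(L, M) = 669 (m(L, M) = -766 + 1435 = 669)
9906371/m(W, 344) = 9906371/669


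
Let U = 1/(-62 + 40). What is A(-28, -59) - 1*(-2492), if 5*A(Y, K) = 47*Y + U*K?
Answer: 245227/110 ≈ 2229.3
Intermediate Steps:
U = -1/22 (U = 1/(-22) = -1/22 ≈ -0.045455)
A(Y, K) = -K/110 + 47*Y/5 (A(Y, K) = (47*Y - K/22)/5 = -K/110 + 47*Y/5)
A(-28, -59) - 1*(-2492) = (-1/110*(-59) + (47/5)*(-28)) - 1*(-2492) = (59/110 - 1316/5) + 2492 = -28893/110 + 2492 = 245227/110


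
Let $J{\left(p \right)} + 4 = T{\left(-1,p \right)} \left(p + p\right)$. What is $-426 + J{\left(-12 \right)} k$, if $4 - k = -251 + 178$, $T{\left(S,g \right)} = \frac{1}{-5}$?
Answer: $- \frac{1822}{5} \approx -364.4$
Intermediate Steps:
$T{\left(S,g \right)} = - \frac{1}{5}$
$k = 77$ ($k = 4 - \left(-251 + 178\right) = 4 - -73 = 4 + 73 = 77$)
$J{\left(p \right)} = -4 - \frac{2 p}{5}$ ($J{\left(p \right)} = -4 - \frac{p + p}{5} = -4 - \frac{2 p}{5}$)
$-426 + J{\left(-12 \right)} k = -426 + \left(-4 - - \frac{24}{5}\right) 77 = -426 + \left(-4 + \frac{24}{5}\right) 77 = -426 + \frac{4}{5} \cdot 77 = -426 + \frac{308}{5} = - \frac{1822}{5}$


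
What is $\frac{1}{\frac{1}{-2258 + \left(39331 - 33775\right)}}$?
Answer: $3298$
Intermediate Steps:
$\frac{1}{\frac{1}{-2258 + \left(39331 - 33775\right)}} = \frac{1}{\frac{1}{-2258 + 5556}} = \frac{1}{\frac{1}{3298}} = 3298$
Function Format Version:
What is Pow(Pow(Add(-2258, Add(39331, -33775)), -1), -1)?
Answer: 3298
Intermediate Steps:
Pow(Pow(Add(-2258, Add(39331, -33775)), -1), -1) = Pow(Pow(Add(-2258, 5556), -1), -1) = Pow(Pow(3298, -1), -1) = Pow(Rational(1, 3298), -1) = 3298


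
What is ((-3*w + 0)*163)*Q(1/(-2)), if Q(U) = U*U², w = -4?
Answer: -489/2 ≈ -244.50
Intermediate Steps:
Q(U) = U³
((-3*w + 0)*163)*Q(1/(-2)) = ((-3*(-4) + 0)*163)*(1/(-2))³ = ((12 + 0)*163)*(-½)³ = (12*163)*(-⅛) = 1956*(-⅛) = -489/2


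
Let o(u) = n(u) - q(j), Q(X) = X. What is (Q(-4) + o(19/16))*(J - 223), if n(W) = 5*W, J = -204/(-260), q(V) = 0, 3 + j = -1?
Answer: -111941/260 ≈ -430.54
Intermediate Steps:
j = -4 (j = -3 - 1 = -4)
J = 51/65 (J = -204*(-1/260) = 51/65 ≈ 0.78462)
o(u) = 5*u (o(u) = 5*u - 1*0 = 5*u + 0 = 5*u)
(Q(-4) + o(19/16))*(J - 223) = (-4 + 5*(19/16))*(51/65 - 223) = (-4 + 5*(19*(1/16)))*(-14444/65) = (-4 + 5*(19/16))*(-14444/65) = (-4 + 95/16)*(-14444/65) = (31/16)*(-14444/65) = -111941/260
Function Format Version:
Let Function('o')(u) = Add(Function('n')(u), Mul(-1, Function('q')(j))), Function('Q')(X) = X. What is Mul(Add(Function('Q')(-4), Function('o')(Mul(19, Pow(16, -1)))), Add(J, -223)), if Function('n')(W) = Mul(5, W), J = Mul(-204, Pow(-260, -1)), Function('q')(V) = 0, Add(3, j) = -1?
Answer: Rational(-111941, 260) ≈ -430.54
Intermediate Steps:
j = -4 (j = Add(-3, -1) = -4)
J = Rational(51, 65) (J = Mul(-204, Rational(-1, 260)) = Rational(51, 65) ≈ 0.78462)
Function('o')(u) = Mul(5, u) (Function('o')(u) = Add(Mul(5, u), Mul(-1, 0)) = Add(Mul(5, u), 0) = Mul(5, u))
Mul(Add(Function('Q')(-4), Function('o')(Mul(19, Pow(16, -1)))), Add(J, -223)) = Mul(Add(-4, Mul(5, Mul(19, Pow(16, -1)))), Add(Rational(51, 65), -223)) = Mul(Add(-4, Mul(5, Mul(19, Rational(1, 16)))), Rational(-14444, 65)) = Mul(Add(-4, Mul(5, Rational(19, 16))), Rational(-14444, 65)) = Mul(Add(-4, Rational(95, 16)), Rational(-14444, 65)) = Mul(Rational(31, 16), Rational(-14444, 65)) = Rational(-111941, 260)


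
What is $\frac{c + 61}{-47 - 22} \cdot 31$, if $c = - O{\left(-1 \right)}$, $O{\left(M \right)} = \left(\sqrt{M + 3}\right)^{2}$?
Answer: $- \frac{1829}{69} \approx -26.507$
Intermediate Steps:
$O{\left(M \right)} = 3 + M$ ($O{\left(M \right)} = \left(\sqrt{3 + M}\right)^{2} = 3 + M$)
$c = -2$ ($c = - (3 - 1) = \left(-1\right) 2 = -2$)
$\frac{c + 61}{-47 - 22} \cdot 31 = \frac{-2 + 61}{-47 - 22} \cdot 31 = \frac{59}{-69} \cdot 31 = 59 \left(- \frac{1}{69}\right) 31 = \left(- \frac{59}{69}\right) 31 = - \frac{1829}{69}$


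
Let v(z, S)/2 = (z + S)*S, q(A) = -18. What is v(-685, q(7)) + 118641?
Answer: 143949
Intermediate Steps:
v(z, S) = 2*S*(S + z) (v(z, S) = 2*((z + S)*S) = 2*((S + z)*S) = 2*(S*(S + z)) = 2*S*(S + z))
v(-685, q(7)) + 118641 = 2*(-18)*(-18 - 685) + 118641 = 2*(-18)*(-703) + 118641 = 25308 + 118641 = 143949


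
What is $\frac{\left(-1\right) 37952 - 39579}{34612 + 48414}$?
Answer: $- \frac{77531}{83026} \approx -0.93382$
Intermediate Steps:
$\frac{\left(-1\right) 37952 - 39579}{34612 + 48414} = \frac{-37952 - 39579}{83026} = \left(-77531\right) \frac{1}{83026} = - \frac{77531}{83026}$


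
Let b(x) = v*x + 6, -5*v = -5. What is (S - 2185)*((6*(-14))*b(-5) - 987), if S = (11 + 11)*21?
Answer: 1845333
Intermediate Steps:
S = 462 (S = 22*21 = 462)
v = 1 (v = -1/5*(-5) = 1)
b(x) = 6 + x (b(x) = 1*x + 6 = x + 6 = 6 + x)
(S - 2185)*((6*(-14))*b(-5) - 987) = (462 - 2185)*((6*(-14))*(6 - 5) - 987) = -1723*(-84*1 - 987) = -1723*(-84 - 987) = -1723*(-1071) = 1845333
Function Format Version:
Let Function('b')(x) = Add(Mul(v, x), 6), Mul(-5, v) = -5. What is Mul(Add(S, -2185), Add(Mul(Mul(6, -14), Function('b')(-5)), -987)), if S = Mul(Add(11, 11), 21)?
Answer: 1845333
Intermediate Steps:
S = 462 (S = Mul(22, 21) = 462)
v = 1 (v = Mul(Rational(-1, 5), -5) = 1)
Function('b')(x) = Add(6, x) (Function('b')(x) = Add(Mul(1, x), 6) = Add(x, 6) = Add(6, x))
Mul(Add(S, -2185), Add(Mul(Mul(6, -14), Function('b')(-5)), -987)) = Mul(Add(462, -2185), Add(Mul(Mul(6, -14), Add(6, -5)), -987)) = Mul(-1723, Add(Mul(-84, 1), -987)) = Mul(-1723, Add(-84, -987)) = Mul(-1723, -1071) = 1845333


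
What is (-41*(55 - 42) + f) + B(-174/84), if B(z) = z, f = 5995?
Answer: 76439/14 ≈ 5459.9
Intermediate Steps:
(-41*(55 - 42) + f) + B(-174/84) = (-41*(55 - 42) + 5995) - 174/84 = (-41*13 + 5995) - 174*1/84 = (-533 + 5995) - 29/14 = 5462 - 29/14 = 76439/14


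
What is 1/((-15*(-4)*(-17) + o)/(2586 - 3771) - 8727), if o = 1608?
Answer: -395/3447361 ≈ -0.00011458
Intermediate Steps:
1/((-15*(-4)*(-17) + o)/(2586 - 3771) - 8727) = 1/((-15*(-4)*(-17) + 1608)/(2586 - 3771) - 8727) = 1/((60*(-17) + 1608)/(-1185) - 8727) = 1/((-1020 + 1608)*(-1/1185) - 8727) = 1/(588*(-1/1185) - 8727) = 1/(-196/395 - 8727) = 1/(-3447361/395) = -395/3447361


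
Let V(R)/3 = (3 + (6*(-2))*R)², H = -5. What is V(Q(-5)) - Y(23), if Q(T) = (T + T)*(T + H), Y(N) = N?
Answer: 4298404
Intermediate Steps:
Q(T) = 2*T*(-5 + T) (Q(T) = (T + T)*(T - 5) = (2*T)*(-5 + T) = 2*T*(-5 + T))
V(R) = 3*(3 - 12*R)² (V(R) = 3*(3 + (6*(-2))*R)² = 3*(3 - 12*R)²)
V(Q(-5)) - Y(23) = 27*(-1 + 4*(2*(-5)*(-5 - 5)))² - 1*23 = 27*(-1 + 4*(2*(-5)*(-10)))² - 23 = 27*(-1 + 4*100)² - 23 = 27*(-1 + 400)² - 23 = 27*399² - 23 = 27*159201 - 23 = 4298427 - 23 = 4298404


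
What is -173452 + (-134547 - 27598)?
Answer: -335597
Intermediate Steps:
-173452 + (-134547 - 27598) = -173452 - 162145 = -335597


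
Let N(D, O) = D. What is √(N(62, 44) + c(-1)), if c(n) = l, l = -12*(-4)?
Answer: √110 ≈ 10.488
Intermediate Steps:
l = 48
c(n) = 48
√(N(62, 44) + c(-1)) = √(62 + 48) = √110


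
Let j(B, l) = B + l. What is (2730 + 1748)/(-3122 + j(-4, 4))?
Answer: -2239/1561 ≈ -1.4343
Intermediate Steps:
(2730 + 1748)/(-3122 + j(-4, 4)) = (2730 + 1748)/(-3122 + (-4 + 4)) = 4478/(-3122 + 0) = 4478/(-3122) = 4478*(-1/3122) = -2239/1561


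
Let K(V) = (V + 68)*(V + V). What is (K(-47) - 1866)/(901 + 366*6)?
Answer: -3840/3097 ≈ -1.2399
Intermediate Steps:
K(V) = 2*V*(68 + V) (K(V) = (68 + V)*(2*V) = 2*V*(68 + V))
(K(-47) - 1866)/(901 + 366*6) = (2*(-47)*(68 - 47) - 1866)/(901 + 366*6) = (2*(-47)*21 - 1866)/(901 + 2196) = (-1974 - 1866)/3097 = -3840*1/3097 = -3840/3097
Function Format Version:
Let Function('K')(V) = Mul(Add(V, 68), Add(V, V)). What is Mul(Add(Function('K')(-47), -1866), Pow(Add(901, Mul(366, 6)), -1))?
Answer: Rational(-3840, 3097) ≈ -1.2399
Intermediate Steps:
Function('K')(V) = Mul(2, V, Add(68, V)) (Function('K')(V) = Mul(Add(68, V), Mul(2, V)) = Mul(2, V, Add(68, V)))
Mul(Add(Function('K')(-47), -1866), Pow(Add(901, Mul(366, 6)), -1)) = Mul(Add(Mul(2, -47, Add(68, -47)), -1866), Pow(Add(901, Mul(366, 6)), -1)) = Mul(Add(Mul(2, -47, 21), -1866), Pow(Add(901, 2196), -1)) = Mul(Add(-1974, -1866), Pow(3097, -1)) = Mul(-3840, Rational(1, 3097)) = Rational(-3840, 3097)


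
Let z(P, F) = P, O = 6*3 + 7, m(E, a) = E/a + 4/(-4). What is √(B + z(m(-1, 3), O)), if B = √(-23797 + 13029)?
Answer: 2*√(-3 + 9*I*√673)/3 ≈ 7.157 + 7.2495*I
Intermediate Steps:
m(E, a) = -1 + E/a (m(E, a) = E/a + 4*(-¼) = E/a - 1 = -1 + E/a)
O = 25 (O = 18 + 7 = 25)
B = 4*I*√673 (B = √(-10768) = 4*I*√673 ≈ 103.77*I)
√(B + z(m(-1, 3), O)) = √(4*I*√673 + (-1 - 1*3)/3) = √(4*I*√673 + (-1 - 3)/3) = √(4*I*√673 + (⅓)*(-4)) = √(4*I*√673 - 4/3) = √(-4/3 + 4*I*√673)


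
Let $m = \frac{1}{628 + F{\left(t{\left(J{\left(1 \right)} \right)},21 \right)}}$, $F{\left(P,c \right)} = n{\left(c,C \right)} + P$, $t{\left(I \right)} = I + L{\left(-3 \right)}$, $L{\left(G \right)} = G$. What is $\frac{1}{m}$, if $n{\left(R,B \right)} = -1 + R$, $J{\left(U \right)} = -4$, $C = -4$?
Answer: $641$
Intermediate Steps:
$t{\left(I \right)} = -3 + I$ ($t{\left(I \right)} = I - 3 = -3 + I$)
$F{\left(P,c \right)} = -1 + P + c$ ($F{\left(P,c \right)} = \left(-1 + c\right) + P = -1 + P + c$)
$m = \frac{1}{641}$ ($m = \frac{1}{628 - -13} = \frac{1}{628 + 13} = \frac{1}{641} \approx 0.0015601$)
$\frac{1}{m} = \frac{1}{\frac{1}{641}} = 641$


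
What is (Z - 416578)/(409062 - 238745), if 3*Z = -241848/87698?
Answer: -18266569030/7468230133 ≈ -2.4459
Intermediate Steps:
Z = -40308/43849 (Z = (-241848/87698)/3 = (-241848*1/87698)/3 = (⅓)*(-120924/43849) = -40308/43849 ≈ -0.91925)
(Z - 416578)/(409062 - 238745) = (-40308/43849 - 416578)/(409062 - 238745) = -18266569030/43849/170317 = -18266569030/43849*1/170317 = -18266569030/7468230133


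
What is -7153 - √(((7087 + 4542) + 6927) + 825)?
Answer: -7153 - √19381 ≈ -7292.2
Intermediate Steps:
-7153 - √(((7087 + 4542) + 6927) + 825) = -7153 - √((11629 + 6927) + 825) = -7153 - √(18556 + 825) = -7153 - √19381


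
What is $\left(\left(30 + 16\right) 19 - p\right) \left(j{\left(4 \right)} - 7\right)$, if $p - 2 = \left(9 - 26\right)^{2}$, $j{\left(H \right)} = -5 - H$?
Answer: $-9328$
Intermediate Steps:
$p = 291$ ($p = 2 + \left(9 - 26\right)^{2} = 2 + \left(-17\right)^{2} = 2 + 289 = 291$)
$\left(\left(30 + 16\right) 19 - p\right) \left(j{\left(4 \right)} - 7\right) = \left(\left(30 + 16\right) 19 - 291\right) \left(\left(-5 - 4\right) - 7\right) = \left(46 \cdot 19 - 291\right) \left(\left(-5 - 4\right) - 7\right) = \left(874 - 291\right) \left(-9 - 7\right) = 583 \left(-16\right) = -9328$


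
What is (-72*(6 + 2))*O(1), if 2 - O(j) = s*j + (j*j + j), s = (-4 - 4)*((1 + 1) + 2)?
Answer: -18432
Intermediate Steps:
s = -32 (s = -8*(2 + 2) = -8*4 = -32)
O(j) = 2 - j² + 31*j (O(j) = 2 - (-32*j + (j*j + j)) = 2 - (-32*j + (j² + j)) = 2 - (-32*j + (j + j²)) = 2 - (j² - 31*j) = 2 + (-j² + 31*j) = 2 - j² + 31*j)
(-72*(6 + 2))*O(1) = (-72*(6 + 2))*(2 - 1*1² + 31*1) = (-72*8)*(2 - 1*1 + 31) = (-18*32)*(2 - 1 + 31) = -576*32 = -18432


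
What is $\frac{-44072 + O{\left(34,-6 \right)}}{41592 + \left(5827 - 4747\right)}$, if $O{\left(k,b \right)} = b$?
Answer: $- \frac{22039}{21336} \approx -1.0329$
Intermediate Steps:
$\frac{-44072 + O{\left(34,-6 \right)}}{41592 + \left(5827 - 4747\right)} = \frac{-44072 - 6}{41592 + \left(5827 - 4747\right)} = - \frac{44078}{41592 + \left(5827 - 4747\right)} = - \frac{44078}{41592 + 1080} = - \frac{44078}{42672} = \left(-44078\right) \frac{1}{42672} = - \frac{22039}{21336}$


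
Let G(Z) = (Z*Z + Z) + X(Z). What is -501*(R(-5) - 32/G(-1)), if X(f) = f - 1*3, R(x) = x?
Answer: -1503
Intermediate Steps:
X(f) = -3 + f (X(f) = f - 3 = -3 + f)
G(Z) = -3 + Z² + 2*Z (G(Z) = (Z*Z + Z) + (-3 + Z) = (Z² + Z) + (-3 + Z) = (Z + Z²) + (-3 + Z) = -3 + Z² + 2*Z)
-501*(R(-5) - 32/G(-1)) = -501*(-5 - 32/(-3 + (-1)² + 2*(-1))) = -501*(-5 - 32/(-3 + 1 - 2)) = -501*(-5 - 32/(-4)) = -501*(-5 - 32*(-¼)) = -501*(-5 + 8) = -501*3 = -1503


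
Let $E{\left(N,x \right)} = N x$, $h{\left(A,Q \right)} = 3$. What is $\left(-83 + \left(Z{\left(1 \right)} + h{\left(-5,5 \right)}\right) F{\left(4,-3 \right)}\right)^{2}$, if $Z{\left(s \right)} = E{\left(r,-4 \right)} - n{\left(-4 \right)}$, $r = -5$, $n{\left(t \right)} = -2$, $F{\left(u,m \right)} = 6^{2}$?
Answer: $667489$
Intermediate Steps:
$F{\left(u,m \right)} = 36$
$Z{\left(s \right)} = 22$ ($Z{\left(s \right)} = \left(-5\right) \left(-4\right) - -2 = 20 + 2 = 22$)
$\left(-83 + \left(Z{\left(1 \right)} + h{\left(-5,5 \right)}\right) F{\left(4,-3 \right)}\right)^{2} = \left(-83 + \left(22 + 3\right) 36\right)^{2} = \left(-83 + 25 \cdot 36\right)^{2} = \left(-83 + 900\right)^{2} = 817^{2} = 667489$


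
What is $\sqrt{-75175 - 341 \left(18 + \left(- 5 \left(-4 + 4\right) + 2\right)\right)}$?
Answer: $23 i \sqrt{155} \approx 286.35 i$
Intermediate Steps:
$\sqrt{-75175 - 341 \left(18 + \left(- 5 \left(-4 + 4\right) + 2\right)\right)} = \sqrt{-75175 - 341 \left(18 + \left(\left(-5\right) 0 + 2\right)\right)} = \sqrt{-75175 - 341 \left(18 + \left(0 + 2\right)\right)} = \sqrt{-75175 - 341 \left(18 + 2\right)} = \sqrt{-75175 - 6820} = \sqrt{-81995} = 23 i \sqrt{155}$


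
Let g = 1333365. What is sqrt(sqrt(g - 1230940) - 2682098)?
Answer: sqrt(-2682098 + 5*sqrt(4097)) ≈ 1637.6*I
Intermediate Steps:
sqrt(sqrt(g - 1230940) - 2682098) = sqrt(sqrt(1333365 - 1230940) - 2682098) = sqrt(sqrt(102425) - 2682098) = sqrt(5*sqrt(4097) - 2682098) = sqrt(-2682098 + 5*sqrt(4097))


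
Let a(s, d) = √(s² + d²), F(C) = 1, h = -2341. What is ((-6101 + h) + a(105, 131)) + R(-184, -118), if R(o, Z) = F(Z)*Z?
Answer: -8560 + √28186 ≈ -8392.1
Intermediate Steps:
R(o, Z) = Z (R(o, Z) = 1*Z = Z)
a(s, d) = √(d² + s²)
((-6101 + h) + a(105, 131)) + R(-184, -118) = ((-6101 - 2341) + √(131² + 105²)) - 118 = (-8442 + √(17161 + 11025)) - 118 = (-8442 + √28186) - 118 = -8560 + √28186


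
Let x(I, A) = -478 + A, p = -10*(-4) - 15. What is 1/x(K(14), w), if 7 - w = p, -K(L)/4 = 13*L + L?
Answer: -1/496 ≈ -0.0020161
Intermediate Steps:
K(L) = -56*L (K(L) = -4*(13*L + L) = -56*L)
p = 25 (p = 40 - 15 = 25)
w = -18 (w = 7 - 1*25 = 7 - 25 = -18)
1/x(K(14), w) = 1/(-478 - 18) = 1/(-496) = -1/496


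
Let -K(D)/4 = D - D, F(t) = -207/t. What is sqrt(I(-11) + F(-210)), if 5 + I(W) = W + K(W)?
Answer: I*sqrt(73570)/70 ≈ 3.8748*I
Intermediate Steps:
K(D) = 0 (K(D) = -4*(D - D) = -4*0 = 0)
I(W) = -5 + W (I(W) = -5 + (W + 0) = -5 + W)
sqrt(I(-11) + F(-210)) = sqrt((-5 - 11) - 207/(-210)) = sqrt(-16 - 207*(-1/210)) = sqrt(-16 + 69/70) = sqrt(-1051/70) = I*sqrt(73570)/70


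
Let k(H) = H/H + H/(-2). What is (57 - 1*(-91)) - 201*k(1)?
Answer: 95/2 ≈ 47.500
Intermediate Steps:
k(H) = 1 - H/2 (k(H) = 1 + H*(-½) = 1 - H/2)
(57 - 1*(-91)) - 201*k(1) = (57 - 1*(-91)) - 201*(1 - ½*1) = (57 + 91) - 201*(1 - ½) = 148 - 201*½ = 148 - 201/2 = 95/2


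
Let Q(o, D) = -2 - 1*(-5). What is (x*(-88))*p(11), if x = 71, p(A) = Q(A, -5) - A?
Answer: 49984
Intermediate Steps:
Q(o, D) = 3 (Q(o, D) = -2 + 5 = 3)
p(A) = 3 - A
(x*(-88))*p(11) = (71*(-88))*(3 - 1*11) = -6248*(3 - 11) = -6248*(-8) = 49984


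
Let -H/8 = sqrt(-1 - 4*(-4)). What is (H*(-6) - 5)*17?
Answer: -85 + 816*sqrt(15) ≈ 3075.4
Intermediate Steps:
H = -8*sqrt(15) (H = -8*sqrt(-1 - 4*(-4)) = -8*sqrt(-1 + 16) = -8*sqrt(15) ≈ -30.984)
(H*(-6) - 5)*17 = (-8*sqrt(15)*(-6) - 5)*17 = (48*sqrt(15) - 5)*17 = (-5 + 48*sqrt(15))*17 = -85 + 816*sqrt(15)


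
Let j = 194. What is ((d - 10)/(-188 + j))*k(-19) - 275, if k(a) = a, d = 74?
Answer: -1433/3 ≈ -477.67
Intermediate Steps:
((d - 10)/(-188 + j))*k(-19) - 275 = ((74 - 10)/(-188 + 194))*(-19) - 275 = (64/6)*(-19) - 275 = (64*(⅙))*(-19) - 275 = (32/3)*(-19) - 275 = -608/3 - 275 = -1433/3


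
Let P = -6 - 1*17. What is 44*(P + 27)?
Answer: 176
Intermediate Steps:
P = -23 (P = -6 - 17 = -23)
44*(P + 27) = 44*(-23 + 27) = 44*4 = 176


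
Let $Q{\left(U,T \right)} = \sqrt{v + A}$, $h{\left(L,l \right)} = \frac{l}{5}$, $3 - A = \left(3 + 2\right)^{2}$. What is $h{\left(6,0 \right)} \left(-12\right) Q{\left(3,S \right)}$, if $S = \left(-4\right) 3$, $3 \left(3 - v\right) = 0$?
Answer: $0$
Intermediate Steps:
$A = -22$ ($A = 3 - \left(3 + 2\right)^{2} = 3 - 5^{2} = 3 - 25 = -22$)
$v = 3$ ($v = 3 - 0 = 3 + 0 = 3$)
$h{\left(L,l \right)} = \frac{l}{5}$ ($h{\left(L,l \right)} = l \frac{1}{5} = \frac{l}{5}$)
$S = -12$
$Q{\left(U,T \right)} = i \sqrt{19}$ ($Q{\left(U,T \right)} = \sqrt{3 - 22} = \sqrt{-19} = i \sqrt{19}$)
$h{\left(6,0 \right)} \left(-12\right) Q{\left(3,S \right)} = \frac{1}{5} \cdot 0 \left(-12\right) i \sqrt{19} = 0 \left(-12\right) i \sqrt{19} = 0 i \sqrt{19} = 0$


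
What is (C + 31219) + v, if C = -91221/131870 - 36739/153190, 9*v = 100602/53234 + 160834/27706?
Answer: 104642907294083200680131/3351906340106964885 ≈ 31219.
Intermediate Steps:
v = 2837279042/3318527709 (v = (100602/53234 + 160834/27706)/9 = (100602*(1/53234) + 160834*(1/27706))/9 = (50301/26617 + 80417/13853)/9 = (⅑)*(2837279042/368725301) = 2837279042/3318527709 ≈ 0.85498)
C = -940945846/1010058265 (C = -91221*1/131870 - 36739*1/153190 = -91221/131870 - 36739/153190 = -940945846/1010058265 ≈ -0.93158)
(C + 31219) + v = (-940945846/1010058265 + 31219) + 2837279042/3318527709 = 31532068029189/1010058265 + 2837279042/3318527709 = 104642907294083200680131/3351906340106964885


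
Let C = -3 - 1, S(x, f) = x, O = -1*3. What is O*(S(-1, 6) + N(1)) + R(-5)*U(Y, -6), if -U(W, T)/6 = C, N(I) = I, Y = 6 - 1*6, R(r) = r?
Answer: -120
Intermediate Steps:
Y = 0 (Y = 6 - 6 = 0)
O = -3
C = -4
U(W, T) = 24 (U(W, T) = -6*(-4) = 24)
O*(S(-1, 6) + N(1)) + R(-5)*U(Y, -6) = -3*(-1 + 1) - 5*24 = -3*0 - 120 = 0 - 120 = -120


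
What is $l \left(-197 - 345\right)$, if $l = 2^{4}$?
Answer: $-8672$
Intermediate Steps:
$l = 16$
$l \left(-197 - 345\right) = 16 \left(-197 - 345\right) = 16 \left(-542\right) = -8672$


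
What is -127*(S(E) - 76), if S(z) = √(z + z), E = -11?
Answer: 9652 - 127*I*√22 ≈ 9652.0 - 595.68*I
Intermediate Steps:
S(z) = √2*√z (S(z) = √(2*z) = √2*√z)
-127*(S(E) - 76) = -127*(√2*√(-11) - 76) = -127*(√2*(I*√11) - 76) = -127*(I*√22 - 76) = -127*(-76 + I*√22) = 9652 - 127*I*√22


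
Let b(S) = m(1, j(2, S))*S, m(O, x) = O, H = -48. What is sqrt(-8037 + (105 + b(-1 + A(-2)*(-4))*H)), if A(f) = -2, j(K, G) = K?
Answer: 2*I*sqrt(2067) ≈ 90.929*I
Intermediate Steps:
b(S) = S (b(S) = 1*S = S)
sqrt(-8037 + (105 + b(-1 + A(-2)*(-4))*H)) = sqrt(-8037 + (105 + (-1 - 2*(-4))*(-48))) = sqrt(-8037 + (105 + (-1 + 8)*(-48))) = sqrt(-8037 + (105 + 7*(-48))) = sqrt(-8037 + (105 - 336)) = sqrt(-8037 - 231) = sqrt(-8268) = 2*I*sqrt(2067)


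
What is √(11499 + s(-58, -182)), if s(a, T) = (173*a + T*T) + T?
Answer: 3*√3823 ≈ 185.49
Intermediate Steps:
s(a, T) = T + T² + 173*a (s(a, T) = (173*a + T²) + T = (T² + 173*a) + T = T + T² + 173*a)
√(11499 + s(-58, -182)) = √(11499 + (-182 + (-182)² + 173*(-58))) = √(11499 + (-182 + 33124 - 10034)) = √(11499 + 22908) = √34407 = 3*√3823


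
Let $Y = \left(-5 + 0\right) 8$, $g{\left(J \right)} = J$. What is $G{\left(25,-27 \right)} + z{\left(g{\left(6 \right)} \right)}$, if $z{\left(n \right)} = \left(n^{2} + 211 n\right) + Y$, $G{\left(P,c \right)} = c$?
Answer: $1235$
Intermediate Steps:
$Y = -40$ ($Y = \left(-5\right) 8 = -40$)
$z{\left(n \right)} = -40 + n^{2} + 211 n$ ($z{\left(n \right)} = \left(n^{2} + 211 n\right) - 40 = -40 + n^{2} + 211 n$)
$G{\left(25,-27 \right)} + z{\left(g{\left(6 \right)} \right)} = -27 + \left(-40 + 6^{2} + 211 \cdot 6\right) = -27 + \left(-40 + 36 + 1266\right) = -27 + 1262 = 1235$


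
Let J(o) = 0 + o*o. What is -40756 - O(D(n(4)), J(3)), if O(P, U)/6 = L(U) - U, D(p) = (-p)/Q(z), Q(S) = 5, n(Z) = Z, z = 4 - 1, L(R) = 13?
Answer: -40780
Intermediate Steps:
z = 3
J(o) = o² (J(o) = 0 + o² = o²)
D(p) = -p/5
O(P, U) = 78 - 6*U (O(P, U) = 6*(13 - U) = 78 - 6*U)
-40756 - O(D(n(4)), J(3)) = -40756 - (78 - 6*3²) = -40756 - (78 - 6*9) = -40756 - (78 - 54) = -40756 - 1*24 = -40756 - 24 = -40780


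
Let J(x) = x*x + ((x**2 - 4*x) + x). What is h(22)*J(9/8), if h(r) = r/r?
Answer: -27/32 ≈ -0.84375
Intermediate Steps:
h(r) = 1
J(x) = -3*x + 2*x**2 (J(x) = x**2 + (x**2 - 3*x) = -3*x + 2*x**2)
h(22)*J(9/8) = 1*((9/8)*(-3 + 2*(9/8))) = 1*((9*(1/8))*(-3 + 2*(9*(1/8)))) = 1*(9*(-3 + 2*(9/8))/8) = 1*(9*(-3 + 9/4)/8) = 1*((9/8)*(-3/4)) = 1*(-27/32) = -27/32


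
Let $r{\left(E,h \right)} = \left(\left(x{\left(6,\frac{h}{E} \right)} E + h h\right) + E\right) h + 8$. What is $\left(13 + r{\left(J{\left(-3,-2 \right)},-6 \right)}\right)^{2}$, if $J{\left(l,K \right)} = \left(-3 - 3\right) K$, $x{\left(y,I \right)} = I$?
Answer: $53361$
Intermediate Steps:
$J{\left(l,K \right)} = - 6 K$
$r{\left(E,h \right)} = 8 + h \left(E + h + h^{2}\right)$ ($r{\left(E,h \right)} = \left(\left(\frac{h}{E} E + h h\right) + E\right) h + 8 = \left(\left(h + h^{2}\right) + E\right) h + 8 = \left(E + h + h^{2}\right) h + 8 = h \left(E + h + h^{2}\right) + 8 = 8 + h \left(E + h + h^{2}\right)$)
$\left(13 + r{\left(J{\left(-3,-2 \right)},-6 \right)}\right)^{2} = \left(13 + \left(8 + \left(-6\right)^{2} + \left(-6\right)^{3} + \left(-6\right) \left(-2\right) \left(-6\right)\right)\right)^{2} = \left(13 + \left(8 + 36 - 216 + 12 \left(-6\right)\right)\right)^{2} = \left(13 + \left(8 + 36 - 216 - 72\right)\right)^{2} = \left(13 - 244\right)^{2} = \left(-231\right)^{2} = 53361$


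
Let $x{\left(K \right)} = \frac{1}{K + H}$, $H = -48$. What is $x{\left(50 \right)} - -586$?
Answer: $\frac{1173}{2} \approx 586.5$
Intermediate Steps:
$x{\left(K \right)} = \frac{1}{-48 + K}$ ($x{\left(K \right)} = \frac{1}{K - 48} = \frac{1}{-48 + K}$)
$x{\left(50 \right)} - -586 = \frac{1}{-48 + 50} - -586 = \frac{1}{2} + 586 = \frac{1173}{2}$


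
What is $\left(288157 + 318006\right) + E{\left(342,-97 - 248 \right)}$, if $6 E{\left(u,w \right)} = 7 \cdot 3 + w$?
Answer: $606109$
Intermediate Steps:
$E{\left(u,w \right)} = \frac{7}{2} + \frac{w}{6}$ ($E{\left(u,w \right)} = \frac{7 \cdot 3 + w}{6} = \frac{21 + w}{6} = \frac{7}{2} + \frac{w}{6}$)
$\left(288157 + 318006\right) + E{\left(342,-97 - 248 \right)} = \left(288157 + 318006\right) + \left(\frac{7}{2} + \frac{-97 - 248}{6}\right) = 606163 + \left(\frac{7}{2} + \frac{-97 - 248}{6}\right) = 606163 + \left(\frac{7}{2} + \frac{1}{6} \left(-345\right)\right) = 606163 + \left(\frac{7}{2} - \frac{115}{2}\right) = 606163 - 54 = 606109$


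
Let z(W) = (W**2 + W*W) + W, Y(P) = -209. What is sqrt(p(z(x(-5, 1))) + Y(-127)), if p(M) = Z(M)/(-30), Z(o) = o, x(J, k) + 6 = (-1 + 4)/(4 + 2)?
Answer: I*sqrt(7590)/6 ≈ 14.52*I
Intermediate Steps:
x(J, k) = -11/2 (x(J, k) = -6 + (-1 + 4)/(4 + 2) = -6 + 3/6 = -6 + 3*(1/6) = -6 + 1/2 = -11/2)
z(W) = W + 2*W**2 (z(W) = (W**2 + W**2) + W = 2*W**2 + W = W + 2*W**2)
p(M) = -M/30 (p(M) = M/(-30) = M*(-1/30) = -M/30)
sqrt(p(z(x(-5, 1))) + Y(-127)) = sqrt(-(-11)*(1 + 2*(-11/2))/60 - 209) = sqrt(-(-11)*(1 - 11)/60 - 209) = sqrt(-(-11)*(-10)/60 - 209) = sqrt(-1/30*55 - 209) = sqrt(-11/6 - 209) = sqrt(-1265/6) = I*sqrt(7590)/6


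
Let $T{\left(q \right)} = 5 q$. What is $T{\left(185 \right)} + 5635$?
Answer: $6560$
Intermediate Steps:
$T{\left(185 \right)} + 5635 = 5 \cdot 185 + 5635 = 925 + 5635 = 6560$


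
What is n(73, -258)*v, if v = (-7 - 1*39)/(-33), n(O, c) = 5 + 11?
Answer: 736/33 ≈ 22.303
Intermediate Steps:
n(O, c) = 16
v = 46/33 (v = (-7 - 39)*(-1/33) = -46*(-1/33) = 46/33 ≈ 1.3939)
n(73, -258)*v = 16*(46/33) = 736/33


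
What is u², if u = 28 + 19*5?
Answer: 15129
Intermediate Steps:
u = 123 (u = 28 + 95 = 123)
u² = 123² = 15129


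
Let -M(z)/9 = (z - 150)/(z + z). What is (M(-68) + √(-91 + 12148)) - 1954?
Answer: -133853/68 + √12057 ≈ -1858.6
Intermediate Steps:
M(z) = -9*(-150 + z)/(2*z) (M(z) = -9*(z - 150)/(z + z) = -9*(-150 + z)/(2*z))
(M(-68) + √(-91 + 12148)) - 1954 = ((-9/2 + 675/(-68)) + √(-91 + 12148)) - 1954 = ((-9/2 + 675*(-1/68)) + √12057) - 1954 = ((-9/2 - 675/68) + √12057) - 1954 = (-981/68 + √12057) - 1954 = -133853/68 + √12057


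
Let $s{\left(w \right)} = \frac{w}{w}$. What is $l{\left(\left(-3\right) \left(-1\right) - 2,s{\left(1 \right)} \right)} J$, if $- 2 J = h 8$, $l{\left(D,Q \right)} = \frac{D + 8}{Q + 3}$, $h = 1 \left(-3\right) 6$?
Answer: $162$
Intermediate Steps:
$s{\left(w \right)} = 1$
$h = -18$ ($h = \left(-3\right) 6 = -18$)
$l{\left(D,Q \right)} = \frac{8 + D}{3 + Q}$
$J = 72$ ($J = - \frac{\left(-18\right) 8}{2} = \left(- \frac{1}{2}\right) \left(-144\right) = 72$)
$l{\left(\left(-3\right) \left(-1\right) - 2,s{\left(1 \right)} \right)} J = \frac{8 - -1}{3 + 1} \cdot 72 = \frac{8 + \left(3 - 2\right)}{4} \cdot 72 = \frac{8 + 1}{4} \cdot 72 = \frac{1}{4} \cdot 9 \cdot 72 = \frac{9}{4} \cdot 72 = 162$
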